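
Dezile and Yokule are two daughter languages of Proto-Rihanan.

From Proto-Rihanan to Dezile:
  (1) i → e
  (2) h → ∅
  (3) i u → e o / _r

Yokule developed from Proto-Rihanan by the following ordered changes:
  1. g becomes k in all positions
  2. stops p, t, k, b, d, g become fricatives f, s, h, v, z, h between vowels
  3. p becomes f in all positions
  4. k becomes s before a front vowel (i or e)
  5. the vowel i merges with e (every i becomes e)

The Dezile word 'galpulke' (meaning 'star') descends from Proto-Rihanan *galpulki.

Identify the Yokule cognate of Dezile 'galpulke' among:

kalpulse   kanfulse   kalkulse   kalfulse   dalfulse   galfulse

Yokule: start from *galpulki.
  rule 1 (unconditioned shift): galpulki → kalpulki
  rule 2: no change — kalpulki
  rule 3 (unconditioned shift): kalpulki → kalfulki
  rule 4 (palatalisation): kalfulki → kalfulsi
  rule 5 (vowel merger): kalfulsi → kalfulse
  ⇒ Yokule kalfulse

kalfulse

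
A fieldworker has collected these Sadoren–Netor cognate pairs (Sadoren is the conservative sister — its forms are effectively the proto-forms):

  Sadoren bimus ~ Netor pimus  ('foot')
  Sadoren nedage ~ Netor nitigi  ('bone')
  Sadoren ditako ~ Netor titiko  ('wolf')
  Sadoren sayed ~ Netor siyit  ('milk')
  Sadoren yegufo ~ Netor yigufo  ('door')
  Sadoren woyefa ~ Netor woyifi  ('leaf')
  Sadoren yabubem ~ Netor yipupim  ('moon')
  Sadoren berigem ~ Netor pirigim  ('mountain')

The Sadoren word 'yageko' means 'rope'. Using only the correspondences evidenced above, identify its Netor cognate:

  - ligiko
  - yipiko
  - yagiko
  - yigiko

nedage ~ nitigi, ditako ~ titiko — Sadoren a corresponds to Netor i after a consonant, before a consonant other than r, m, n, p, b, f, v.
nedage ~ nitigi, sayed ~ siyit — Sadoren e corresponds to Netor i after a consonant, before a consonant other than r, m, n, p, b, f, v.
Applying these to Sadoren 'yageko':
  yageko → yigeko   (a→i after a consonant, before a consonant other than r, m, n, p, b, f, v)
  yigeko → yigiko   (e→i after a consonant, before a consonant other than r, m, n, p, b, f, v)
So the Netor cognate is 'yigiko'.

yigiko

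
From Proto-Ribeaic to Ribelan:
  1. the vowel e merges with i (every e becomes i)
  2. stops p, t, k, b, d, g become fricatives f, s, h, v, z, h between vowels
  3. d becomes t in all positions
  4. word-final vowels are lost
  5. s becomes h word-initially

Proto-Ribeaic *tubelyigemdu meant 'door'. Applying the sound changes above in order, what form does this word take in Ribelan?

tuvilyihimt

Ribelan: *tubelyigemdu
  tubelyigemdu → tubilyigimdu   [vowel merger]
  tubilyigimdu → tuvilyihimdu   [intervocalic lenition]
  tuvilyihimdu → tuvilyihimtu   [unconditioned shift]
  tuvilyihimtu → tuvilyihimt   [apocope]
  tuvilyihimt (rule 5 does not apply)
  giving Ribelan tuvilyihimt.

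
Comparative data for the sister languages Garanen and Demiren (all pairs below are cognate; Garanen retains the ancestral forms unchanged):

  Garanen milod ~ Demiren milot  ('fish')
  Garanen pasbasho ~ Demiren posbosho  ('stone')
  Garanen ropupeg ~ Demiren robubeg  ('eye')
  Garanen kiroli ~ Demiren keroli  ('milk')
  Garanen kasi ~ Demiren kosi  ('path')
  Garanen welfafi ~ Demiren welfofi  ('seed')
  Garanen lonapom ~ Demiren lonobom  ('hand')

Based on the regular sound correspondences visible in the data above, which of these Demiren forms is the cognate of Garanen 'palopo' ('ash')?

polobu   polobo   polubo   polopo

polobo

pasbasho ~ posbosho, kasi ~ kosi — Garanen a corresponds to Demiren o after a consonant, before a consonant other than r, m, n, p, b, f, v.
lonapom ~ lonobom — Garanen p corresponds to Demiren b between vowels (before a back vowel).
Applying these to Garanen 'palopo':
  palopo → polopo   (a→o after a consonant, before a consonant other than r, m, n, p, b, f, v)
  polopo → polobo   (p→b between vowels (before a back vowel))
So the Demiren cognate is 'polobo'.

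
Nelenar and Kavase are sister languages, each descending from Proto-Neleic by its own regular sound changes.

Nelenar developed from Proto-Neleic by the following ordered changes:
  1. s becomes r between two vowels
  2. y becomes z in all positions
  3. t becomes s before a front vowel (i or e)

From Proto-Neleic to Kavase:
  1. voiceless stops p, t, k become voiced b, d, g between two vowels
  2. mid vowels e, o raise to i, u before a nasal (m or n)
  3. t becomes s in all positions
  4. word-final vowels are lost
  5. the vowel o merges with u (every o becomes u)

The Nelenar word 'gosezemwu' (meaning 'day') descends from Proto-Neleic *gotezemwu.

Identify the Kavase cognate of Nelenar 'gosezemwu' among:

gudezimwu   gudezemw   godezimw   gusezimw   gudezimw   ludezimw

gudezimw

Kavase: *gotezemwu > godezemwu > godezimwu > godezimw > gudezimw  (by intervocalic voicing, pre-nasal raising, apocope, vowel merger)
Only 'gudezimw' matches the regular Kavase development of *gotezemwu.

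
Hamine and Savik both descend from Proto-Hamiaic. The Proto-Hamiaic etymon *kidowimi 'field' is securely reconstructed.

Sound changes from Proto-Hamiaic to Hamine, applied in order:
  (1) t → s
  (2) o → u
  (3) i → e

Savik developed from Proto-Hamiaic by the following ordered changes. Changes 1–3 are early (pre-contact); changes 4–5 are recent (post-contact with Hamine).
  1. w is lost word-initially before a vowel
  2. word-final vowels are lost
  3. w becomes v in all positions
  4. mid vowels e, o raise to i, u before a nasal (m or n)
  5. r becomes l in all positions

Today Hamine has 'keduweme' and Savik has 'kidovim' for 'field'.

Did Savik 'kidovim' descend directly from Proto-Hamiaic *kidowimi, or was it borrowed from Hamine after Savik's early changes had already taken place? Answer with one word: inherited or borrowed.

inherited

If inherited, *kidowimi would pass through all of Savik's changes:
Savik: *kidowimi > kidowim > kidovim  (by apocope, unconditioned shift)
If borrowed from Hamine 'keduweme' after the early changes, it would undergo only the recent ones:
  rule 4 (pre-nasal raising): keduweme → keduwime
  rule 5 (unconditioned shift): no change (keduwime)
  ⇒ as a loan: keduwime
Savik 'kidovim' matches the inherited outcome exactly, so it is an inherited cognate, not a loan.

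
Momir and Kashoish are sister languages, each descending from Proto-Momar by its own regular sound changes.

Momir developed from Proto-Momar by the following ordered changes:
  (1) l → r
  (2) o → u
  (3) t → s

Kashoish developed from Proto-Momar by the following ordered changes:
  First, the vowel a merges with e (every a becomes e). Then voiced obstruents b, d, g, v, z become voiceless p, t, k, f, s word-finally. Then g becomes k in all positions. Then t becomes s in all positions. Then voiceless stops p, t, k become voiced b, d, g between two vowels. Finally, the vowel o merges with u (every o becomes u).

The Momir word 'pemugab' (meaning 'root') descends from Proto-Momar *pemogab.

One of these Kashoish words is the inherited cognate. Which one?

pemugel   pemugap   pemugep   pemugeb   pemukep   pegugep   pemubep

pemugep

Kashoish: *pemogab
  pemogab → pemogeb   [vowel merger]
  pemogeb → pemogep   [final devoicing]
  pemogep → pemokep   [unconditioned shift]
  pemokep (rule 4 does not apply)
  pemokep → pemogep   [intervocalic voicing]
  pemogep → pemugep   [vowel merger]
  giving Kashoish pemugep.
Only 'pemugep' matches the regular Kashoish development of *pemogab.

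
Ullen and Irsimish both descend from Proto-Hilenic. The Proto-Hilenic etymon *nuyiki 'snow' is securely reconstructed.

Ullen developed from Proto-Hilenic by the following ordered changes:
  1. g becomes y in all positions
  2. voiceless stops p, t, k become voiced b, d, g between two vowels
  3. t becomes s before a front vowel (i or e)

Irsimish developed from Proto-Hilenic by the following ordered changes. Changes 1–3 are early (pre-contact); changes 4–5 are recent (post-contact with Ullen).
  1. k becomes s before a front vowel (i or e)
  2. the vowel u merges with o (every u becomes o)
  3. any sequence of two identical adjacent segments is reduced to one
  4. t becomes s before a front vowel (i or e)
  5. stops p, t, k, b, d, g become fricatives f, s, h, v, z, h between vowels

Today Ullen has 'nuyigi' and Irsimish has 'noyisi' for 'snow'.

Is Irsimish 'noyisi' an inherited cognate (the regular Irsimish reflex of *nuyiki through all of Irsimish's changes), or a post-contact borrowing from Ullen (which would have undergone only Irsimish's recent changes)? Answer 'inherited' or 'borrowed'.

If inherited, *nuyiki would pass through all of Irsimish's changes:
Irsimish: *nuyiki
  nuyiki → nuyisi   [palatalisation]
  nuyisi → noyisi   [vowel merger]
  noyisi (rule 3 does not apply)
  noyisi (rule 4 does not apply)
  noyisi (rule 5 does not apply)
  giving Irsimish noyisi.
If borrowed from Ullen 'nuyigi' after the early changes, it would undergo only the recent ones:
  rule 4 (palatalisation): no change (nuyigi)
  rule 5 (intervocalic lenition): nuyigi → nuyihi
  ⇒ as a loan: nuyihi
Irsimish 'noyisi' matches the inherited outcome exactly, so it is an inherited cognate, not a loan.

inherited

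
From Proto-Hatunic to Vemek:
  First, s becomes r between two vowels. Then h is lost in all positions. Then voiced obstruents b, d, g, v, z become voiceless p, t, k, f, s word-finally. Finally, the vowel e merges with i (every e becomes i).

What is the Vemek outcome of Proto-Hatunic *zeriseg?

ziririk

Vemek: *zeriseg > zerireg > zerirek > ziririk  (by rhotacism, final devoicing, vowel merger)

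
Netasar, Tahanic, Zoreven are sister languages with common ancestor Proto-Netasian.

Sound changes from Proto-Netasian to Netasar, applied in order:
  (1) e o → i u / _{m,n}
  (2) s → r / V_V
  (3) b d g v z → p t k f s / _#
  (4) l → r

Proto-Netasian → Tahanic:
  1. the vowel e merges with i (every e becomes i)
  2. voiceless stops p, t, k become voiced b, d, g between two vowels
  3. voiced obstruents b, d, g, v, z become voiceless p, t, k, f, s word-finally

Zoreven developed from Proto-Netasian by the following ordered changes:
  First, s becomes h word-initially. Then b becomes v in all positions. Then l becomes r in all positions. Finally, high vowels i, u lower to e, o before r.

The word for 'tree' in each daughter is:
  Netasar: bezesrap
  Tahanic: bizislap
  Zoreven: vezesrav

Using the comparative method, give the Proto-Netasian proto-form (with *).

*bezeslab

Position 4: Netasar has e, Tahanic has i, Zoreven has e. Netasar preserves e here (none of its changes turn any other segment into e), so the proto-segment is *e.
Position 2: Netasar has e, Tahanic has i, Zoreven has e. Netasar preserves e here (none of its changes turn any other segment into e), so the proto-segment is *e.
Position 1: Netasar has b, Tahanic has b, Zoreven has v. Netasar preserves b here (none of its changes turn any other segment into b), so the proto-segment is *b.
Verify the candidate proto-form against each daughter:
Netasar: *bezeslab
  bezeslab (rule 1 does not apply)
  bezeslab (rule 2 does not apply)
  bezeslab → bezeslap   [final devoicing]
  bezeslap → bezesrap   [unconditioned shift]
  giving Netasar bezesrap.
Tahanic: start from *bezeslab.
  rule 1 (vowel merger): bezeslab → bizislab
  rule 2: no change — bizislab
  rule 3 (final devoicing): bizislab → bizislap
  ⇒ Tahanic bizislap
Zoreven: *bezeslab
  bezeslab (rule 1 does not apply)
  bezeslab → vezeslav   [unconditioned shift]
  vezeslav → vezesrav   [unconditioned shift]
  vezesrav (rule 4 does not apply)
  giving Zoreven vezesrav.
Only *bezeslab yields all of Netasar bezesrap, Tahanic bizislap, Zoreven vezesrav.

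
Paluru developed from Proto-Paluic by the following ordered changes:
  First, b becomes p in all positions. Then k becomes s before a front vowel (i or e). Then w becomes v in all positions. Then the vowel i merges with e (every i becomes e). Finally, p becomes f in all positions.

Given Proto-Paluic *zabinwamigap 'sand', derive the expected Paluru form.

Paluru: *zabinwamigap > zapinwamigap > zapinvamigap > zapenvamegap > zafenvamegaf  (by unconditioned shift, unconditioned shift, vowel merger, unconditioned shift)

zafenvamegaf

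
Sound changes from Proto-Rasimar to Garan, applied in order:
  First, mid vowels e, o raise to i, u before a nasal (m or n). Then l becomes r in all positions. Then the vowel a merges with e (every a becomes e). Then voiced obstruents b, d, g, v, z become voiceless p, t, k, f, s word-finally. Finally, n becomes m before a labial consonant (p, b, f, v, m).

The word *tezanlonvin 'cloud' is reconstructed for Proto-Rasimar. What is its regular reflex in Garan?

tezenrumvin

Garan: *tezanlonvin
  tezanlonvin → tezanlunvin   [pre-nasal raising]
  tezanlunvin → tezanrunvin   [unconditioned shift]
  tezanrunvin → tezenrunvin   [vowel merger]
  tezenrunvin (rule 4 does not apply)
  tezenrunvin → tezenrumvin   [nasal place assimilation]
  giving Garan tezenrumvin.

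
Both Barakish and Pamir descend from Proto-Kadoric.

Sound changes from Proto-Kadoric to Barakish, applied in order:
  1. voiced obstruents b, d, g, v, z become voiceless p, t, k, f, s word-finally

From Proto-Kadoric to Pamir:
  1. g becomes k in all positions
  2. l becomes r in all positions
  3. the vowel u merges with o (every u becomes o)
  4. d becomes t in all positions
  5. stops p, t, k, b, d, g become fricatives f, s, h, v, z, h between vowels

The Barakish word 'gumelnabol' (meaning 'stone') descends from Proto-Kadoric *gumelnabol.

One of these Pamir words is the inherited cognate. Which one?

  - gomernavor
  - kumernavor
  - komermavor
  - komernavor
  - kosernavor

Pamir: *gumelnabol
  gumelnabol → kumelnabol   [unconditioned shift]
  kumelnabol → kumernabor   [unconditioned shift]
  kumernabor → komernabor   [vowel merger]
  komernabor (rule 4 does not apply)
  komernabor → komernavor   [intervocalic lenition]
  giving Pamir komernavor.
Among the options, 'komernavor' alone shows every Pamir change applied in order.

komernavor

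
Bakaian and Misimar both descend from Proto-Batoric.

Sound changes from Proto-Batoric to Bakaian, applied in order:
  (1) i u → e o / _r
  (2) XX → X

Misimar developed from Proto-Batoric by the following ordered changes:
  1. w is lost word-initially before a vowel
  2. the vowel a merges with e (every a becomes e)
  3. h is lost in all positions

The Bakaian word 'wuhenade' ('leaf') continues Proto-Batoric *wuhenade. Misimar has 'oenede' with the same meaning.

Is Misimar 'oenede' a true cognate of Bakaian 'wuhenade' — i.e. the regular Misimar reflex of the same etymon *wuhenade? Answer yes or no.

no

Derive the expected Misimar reflex of *wuhenade:
Misimar: start from *wuhenade.
  rule 1 (glide loss): wuhenade → uhenade
  rule 2 (vowel merger): uhenade → uhenede
  rule 3 (h-loss): uhenede → uenede
  ⇒ Misimar uenede
The regular Misimar reflex would be 'uenede', but the attested form is 'oenede'. The correspondence is irregular, so they are not cognates (the Misimar form has a different source).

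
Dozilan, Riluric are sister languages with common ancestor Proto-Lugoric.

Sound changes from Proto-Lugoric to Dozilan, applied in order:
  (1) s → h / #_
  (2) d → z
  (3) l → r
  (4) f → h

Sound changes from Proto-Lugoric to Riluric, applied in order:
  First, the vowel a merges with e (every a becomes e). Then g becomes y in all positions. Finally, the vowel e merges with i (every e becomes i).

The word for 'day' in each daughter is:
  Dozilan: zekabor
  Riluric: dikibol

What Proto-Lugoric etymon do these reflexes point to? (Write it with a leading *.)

*dekabol

Position 4: Dozilan has a, Riluric has i. Dozilan preserves a here (none of its changes turn any other segment into a), so the proto-segment is *a.
Position 1: Dozilan has z, Riluric has d. Riluric preserves d here (none of its changes turn any other segment into d), so the proto-segment is *d.
Position 7: Dozilan has r, Riluric has l. Riluric preserves l here (none of its changes turn any other segment into l), so the proto-segment is *l.
This points to *dekabol. Verify forward in each daughter:
Dozilan: *dekabol
  dekabol (rule 1 does not apply)
  dekabol → zekabol   [unconditioned shift]
  zekabol → zekabor   [unconditioned shift]
  zekabor (rule 4 does not apply)
  giving Dozilan zekabor.
Riluric: start from *dekabol.
  rule 1 (vowel merger): dekabol → dekebol
  rule 2: no change — dekebol
  rule 3 (vowel merger): dekebol → dikibol
  ⇒ Riluric dikibol
Only *dekabol yields all of Dozilan zekabor, Riluric dikibol.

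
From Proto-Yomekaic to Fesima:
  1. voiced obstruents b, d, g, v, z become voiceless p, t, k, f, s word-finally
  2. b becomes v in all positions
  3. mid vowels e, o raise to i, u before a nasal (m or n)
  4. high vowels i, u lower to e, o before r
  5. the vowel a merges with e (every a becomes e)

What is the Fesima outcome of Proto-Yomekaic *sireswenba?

sereswinve

Fesima: *sireswenba > sireswenva > sireswinva > sereswinva > sereswinve  (by unconditioned shift, pre-nasal raising, pre-rhotic lowering, vowel merger)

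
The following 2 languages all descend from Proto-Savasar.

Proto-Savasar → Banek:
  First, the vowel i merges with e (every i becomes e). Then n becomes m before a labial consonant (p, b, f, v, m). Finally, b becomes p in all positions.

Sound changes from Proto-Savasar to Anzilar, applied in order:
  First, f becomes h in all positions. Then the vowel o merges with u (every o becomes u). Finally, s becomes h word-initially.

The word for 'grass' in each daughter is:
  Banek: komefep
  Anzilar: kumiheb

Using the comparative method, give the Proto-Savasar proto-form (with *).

Position 7: Banek has p, Anzilar has b. Anzilar preserves b here (none of its changes turn any other segment into b), so the proto-segment is *b.
Position 4: Banek has e, Anzilar has i. Anzilar preserves i here (none of its changes turn any other segment into i), so the proto-segment is *i.
Verify the candidate proto-form against each daughter:
Banek: *komifeb
  komifeb → komefeb   [vowel merger]
  komefeb (rule 2 does not apply)
  komefeb → komefep   [unconditioned shift]
  giving Banek komefep.
Anzilar: start from *komifeb.
  rule 1 (unconditioned shift): komifeb → komiheb
  rule 2 (vowel merger): komiheb → kumiheb
  rule 3: no change — kumiheb
  ⇒ Anzilar kumiheb
Only *komifeb yields all of Banek komefep, Anzilar kumiheb.

*komifeb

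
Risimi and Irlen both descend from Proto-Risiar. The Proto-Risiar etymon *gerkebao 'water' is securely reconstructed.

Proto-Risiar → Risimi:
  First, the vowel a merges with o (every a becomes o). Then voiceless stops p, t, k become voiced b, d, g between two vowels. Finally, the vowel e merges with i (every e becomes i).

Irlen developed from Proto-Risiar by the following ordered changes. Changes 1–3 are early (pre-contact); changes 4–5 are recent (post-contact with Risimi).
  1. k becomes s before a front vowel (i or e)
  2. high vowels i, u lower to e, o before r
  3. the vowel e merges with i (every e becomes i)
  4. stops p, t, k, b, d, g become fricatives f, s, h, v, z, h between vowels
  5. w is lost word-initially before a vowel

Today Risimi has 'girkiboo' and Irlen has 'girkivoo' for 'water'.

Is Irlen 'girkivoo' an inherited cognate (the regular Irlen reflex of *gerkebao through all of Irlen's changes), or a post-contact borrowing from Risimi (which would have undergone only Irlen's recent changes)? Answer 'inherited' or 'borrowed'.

borrowed

If inherited, *gerkebao would pass through all of Irlen's changes:
Irlen: *gerkebao
  gerkebao → gersebao   [palatalisation]
  gersebao (rule 2 does not apply)
  gersebao → girsibao   [vowel merger]
  girsibao → girsivao   [intervocalic lenition]
  girsivao (rule 5 does not apply)
  giving Irlen girsivao.
If borrowed from Risimi 'girkiboo' after the early changes, it would undergo only the recent ones:
  rule 4 (intervocalic lenition): girkiboo → girkivoo
  rule 5 (glide loss): no change (girkivoo)
  ⇒ as a loan: girkivoo
Irlen 'girkivoo' matches the loan outcome 'girkivoo', not the inherited 'girsivao' — it skipped the early Irlen changes, so it was borrowed from Risimi.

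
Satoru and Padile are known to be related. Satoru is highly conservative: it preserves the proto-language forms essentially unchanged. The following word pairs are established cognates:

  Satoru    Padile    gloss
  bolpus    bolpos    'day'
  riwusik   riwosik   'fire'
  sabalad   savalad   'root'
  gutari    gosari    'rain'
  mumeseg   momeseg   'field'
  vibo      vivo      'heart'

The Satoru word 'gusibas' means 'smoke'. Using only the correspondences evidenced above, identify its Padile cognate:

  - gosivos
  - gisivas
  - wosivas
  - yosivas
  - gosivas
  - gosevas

gosivas

bolpus ~ bolpos, riwusik ~ riwosik — Satoru u corresponds to Padile o after a consonant, before a consonant other than r, m, n, p, b, f, v.
sabalad ~ savalad — Satoru b corresponds to Padile v between vowels (before a back vowel).
Applying these to Satoru 'gusibas':
  gusibas → gosibas   (u→o after a consonant, before a consonant other than r, m, n, p, b, f, v)
  gosibas → gosivas   (b→v between vowels (before a back vowel))
So the Padile cognate is 'gosivas'.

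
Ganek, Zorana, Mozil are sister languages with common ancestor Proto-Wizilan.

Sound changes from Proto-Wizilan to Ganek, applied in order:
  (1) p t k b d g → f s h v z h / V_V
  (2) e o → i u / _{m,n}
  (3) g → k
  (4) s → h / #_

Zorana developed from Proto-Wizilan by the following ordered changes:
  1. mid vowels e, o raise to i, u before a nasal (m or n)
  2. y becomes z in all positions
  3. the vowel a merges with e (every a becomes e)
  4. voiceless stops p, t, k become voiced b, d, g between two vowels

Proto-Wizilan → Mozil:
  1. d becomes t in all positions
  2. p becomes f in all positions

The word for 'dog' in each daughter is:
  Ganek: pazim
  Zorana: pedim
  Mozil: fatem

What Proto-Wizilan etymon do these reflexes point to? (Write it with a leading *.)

Position 4: Ganek has i, Zorana has i, Mozil has e. Mozil preserves e here (none of its changes turn any other segment into e), so the proto-segment is *e.
Position 1: Ganek has p, Zorana has p, Mozil has f. Ganek preserves p here (none of its changes turn any other segment into p), so the proto-segment is *p.
Position 2: Ganek has a, Zorana has e, Mozil has a. Ganek preserves a here (none of its changes turn any other segment into a), so the proto-segment is *a.
Verify the candidate proto-form against each daughter:
Ganek: start from *padem.
  rule 1 (intervocalic lenition): padem → pazem
  rule 2 (pre-nasal raising): pazem → pazim
  rule 3: no change — pazim
  rule 4: no change — pazim
  ⇒ Ganek pazim
Zorana: start from *padem.
  rule 1 (pre-nasal raising): padem → padim
  rule 2: no change — padim
  rule 3 (vowel merger): padim → pedim
  rule 4: no change — pedim
  ⇒ Zorana pedim
Mozil: *padem
  padem → patem   [unconditioned shift]
  patem → fatem   [unconditioned shift]
  giving Mozil fatem.
Only *padem yields all of Ganek pazim, Zorana pedim, Mozil fatem.

*padem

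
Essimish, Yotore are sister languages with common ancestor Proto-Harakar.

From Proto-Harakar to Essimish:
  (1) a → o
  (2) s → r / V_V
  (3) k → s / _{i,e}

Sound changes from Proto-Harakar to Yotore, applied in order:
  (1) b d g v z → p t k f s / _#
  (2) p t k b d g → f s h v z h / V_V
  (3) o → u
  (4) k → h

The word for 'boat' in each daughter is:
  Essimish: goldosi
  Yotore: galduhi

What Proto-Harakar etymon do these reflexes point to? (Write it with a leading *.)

Position 2: Essimish has o, Yotore has a. Yotore preserves a here (none of its changes turn any other segment into a), so the proto-segment is *a.
Position 5: Essimish has o, Yotore has u. Taking the neighbouring segments as reconstructed: Essimish o could go back to *a or *o; Yotore u could go back to *o or *u — the one source consistent with every daughter is *o.
This points to *galdoki. Verify forward in each daughter:
Essimish: start from *galdoki.
  rule 1 (vowel merger): galdoki → goldoki
  rule 2: no change — goldoki
  rule 3 (palatalisation): goldoki → goldosi
  ⇒ Essimish goldosi
Yotore: start from *galdoki.
  rule 1: no change — galdoki
  rule 2 (intervocalic lenition): galdoki → galdohi
  rule 3 (vowel merger): galdohi → galduhi
  rule 4: no change — galduhi
  ⇒ Yotore galduhi
Only *galdoki yields all of Essimish goldosi, Yotore galduhi.

*galdoki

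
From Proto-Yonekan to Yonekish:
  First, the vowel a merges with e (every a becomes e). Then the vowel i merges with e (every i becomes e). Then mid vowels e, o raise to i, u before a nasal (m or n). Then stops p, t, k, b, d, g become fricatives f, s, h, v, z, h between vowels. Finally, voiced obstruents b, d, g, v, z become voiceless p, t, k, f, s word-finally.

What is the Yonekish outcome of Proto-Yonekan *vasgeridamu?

vesgerezimu

Yonekish: *vasgeridamu
  vasgeridamu → vesgeridemu   [vowel merger]
  vesgeridemu → vesgeredemu   [vowel merger]
  vesgeredemu → vesgeredimu   [pre-nasal raising]
  vesgeredimu → vesgerezimu   [intervocalic lenition]
  vesgerezimu (rule 5 does not apply)
  giving Yonekish vesgerezimu.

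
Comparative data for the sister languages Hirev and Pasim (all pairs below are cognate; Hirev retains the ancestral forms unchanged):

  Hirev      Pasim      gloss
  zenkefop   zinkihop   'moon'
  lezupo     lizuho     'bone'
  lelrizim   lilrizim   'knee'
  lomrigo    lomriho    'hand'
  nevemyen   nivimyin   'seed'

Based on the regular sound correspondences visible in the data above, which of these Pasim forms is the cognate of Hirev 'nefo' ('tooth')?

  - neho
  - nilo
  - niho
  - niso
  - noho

zenkefop ~ zinkihop — Hirev e corresponds to Pasim i after a consonant, before a labial obstruent.
zenkefop ~ zinkihop — Hirev f corresponds to Pasim h between vowels (before a back vowel).
Applying these to Hirev 'nefo':
  nefo → nifo   (e→i after a consonant, before a labial obstruent)
  nifo → niho   (f→h between vowels (before a back vowel))
So the Pasim cognate is 'niho'.

niho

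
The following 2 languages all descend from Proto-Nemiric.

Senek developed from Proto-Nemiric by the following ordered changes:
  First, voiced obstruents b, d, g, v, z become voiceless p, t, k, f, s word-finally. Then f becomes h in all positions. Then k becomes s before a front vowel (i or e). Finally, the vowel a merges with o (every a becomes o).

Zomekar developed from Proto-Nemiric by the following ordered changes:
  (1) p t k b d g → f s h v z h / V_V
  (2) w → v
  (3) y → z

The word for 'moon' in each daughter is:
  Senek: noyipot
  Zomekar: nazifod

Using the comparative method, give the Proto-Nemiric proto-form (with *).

*nayipod

Position 3: Senek has y, Zomekar has z. Senek preserves y here (none of its changes turn any other segment into y), so the proto-segment is *y.
Position 7: Senek has t, Zomekar has d. Zomekar preserves d here (none of its changes turn any other segment into d), so the proto-segment is *d.
Position 5: Senek has p, Zomekar has f. Taking the neighbouring segments as reconstructed: Senek p can only go back to *p; Zomekar f could go back to *p or *f — the one source consistent with every daughter is *p.
This points to *nayipod. Verify forward in each daughter:
Senek: start from *nayipod.
  rule 1 (final devoicing): nayipod → nayipot
  rule 2: no change — nayipot
  rule 3: no change — nayipot
  rule 4 (vowel merger): nayipot → noyipot
  ⇒ Senek noyipot
Zomekar: start from *nayipod.
  rule 1 (intervocalic lenition): nayipod → nayifod
  rule 2: no change — nayifod
  rule 3 (unconditioned shift): nayifod → nazifod
  ⇒ Zomekar nazifod
Only *nayipod yields all of Senek noyipot, Zomekar nazifod.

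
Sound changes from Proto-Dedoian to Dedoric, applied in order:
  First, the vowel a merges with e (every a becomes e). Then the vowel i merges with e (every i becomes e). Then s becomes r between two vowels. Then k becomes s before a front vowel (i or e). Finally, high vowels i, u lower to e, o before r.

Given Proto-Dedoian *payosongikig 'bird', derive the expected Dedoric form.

peyorongeseg

Dedoric: start from *payosongikig.
  rule 1 (vowel merger): payosongikig → peyosongikig
  rule 2 (vowel merger): peyosongikig → peyosongekeg
  rule 3 (rhotacism): peyosongekeg → peyorongekeg
  rule 4 (palatalisation): peyorongekeg → peyorongeseg
  rule 5: no change — peyorongeseg
  ⇒ Dedoric peyorongeseg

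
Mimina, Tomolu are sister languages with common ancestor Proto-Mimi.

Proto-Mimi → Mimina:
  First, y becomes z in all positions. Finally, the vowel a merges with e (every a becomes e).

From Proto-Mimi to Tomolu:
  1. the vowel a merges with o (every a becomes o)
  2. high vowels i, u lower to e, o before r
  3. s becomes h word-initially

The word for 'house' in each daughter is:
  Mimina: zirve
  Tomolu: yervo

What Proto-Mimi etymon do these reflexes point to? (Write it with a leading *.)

*yirva

Position 1: Mimina has z, Tomolu has y. Tomolu preserves y here (none of its changes turn any other segment into y), so the proto-segment is *y.
Position 2: Mimina has i, Tomolu has e. Mimina preserves i here (none of its changes turn any other segment into i), so the proto-segment is *i.
Verify the candidate proto-form against each daughter:
Mimina: *yirva
  yirva → zirva   [unconditioned shift]
  zirva → zirve   [vowel merger]
  giving Mimina zirve.
Tomolu: *yirva
  yirva → yirvo   [vowel merger]
  yirvo → yervo   [pre-rhotic lowering]
  yervo (rule 3 does not apply)
  giving Tomolu yervo.
*yirva is the unique common source.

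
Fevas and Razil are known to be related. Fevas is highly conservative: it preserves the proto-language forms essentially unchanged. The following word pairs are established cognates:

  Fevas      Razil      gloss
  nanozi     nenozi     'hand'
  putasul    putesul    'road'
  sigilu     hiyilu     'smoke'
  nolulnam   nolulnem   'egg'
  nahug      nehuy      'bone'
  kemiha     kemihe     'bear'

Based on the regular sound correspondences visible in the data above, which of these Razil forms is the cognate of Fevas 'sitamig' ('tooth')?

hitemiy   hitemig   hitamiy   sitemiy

sigilu ~ hiyilu — Fevas s corresponds to Razil h word-initially before a front vowel.
nolulnam ~ nolulnem — Fevas a corresponds to Razil e after a consonant, before a nasal.
nahug ~ nehuy — Fevas g corresponds to Razil y word-finally.
Applying these to Fevas 'sitamig':
  sitamig → hitamig   (s→h word-initially before a front vowel)
  hitamig → hitemig   (a→e after a consonant, before a nasal)
  hitemig → hitemiy   (g→y word-finally)
So the Razil cognate is 'hitemiy'.

hitemiy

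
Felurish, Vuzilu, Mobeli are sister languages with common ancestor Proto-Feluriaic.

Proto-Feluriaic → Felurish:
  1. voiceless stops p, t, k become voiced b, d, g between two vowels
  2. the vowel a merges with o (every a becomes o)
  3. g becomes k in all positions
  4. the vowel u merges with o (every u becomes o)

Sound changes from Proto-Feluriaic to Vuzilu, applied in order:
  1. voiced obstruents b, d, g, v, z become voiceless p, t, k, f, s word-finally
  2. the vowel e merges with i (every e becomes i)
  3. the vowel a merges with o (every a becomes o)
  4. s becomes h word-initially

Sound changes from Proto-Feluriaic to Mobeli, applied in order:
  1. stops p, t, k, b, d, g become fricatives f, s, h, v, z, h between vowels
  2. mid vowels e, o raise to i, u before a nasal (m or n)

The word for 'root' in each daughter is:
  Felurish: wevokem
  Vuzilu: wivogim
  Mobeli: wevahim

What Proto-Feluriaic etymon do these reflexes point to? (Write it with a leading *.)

Position 6: Felurish has e, Vuzilu has i, Mobeli has i. Felurish preserves e here (none of its changes turn any other segment into e), so the proto-segment is *e.
Position 2: Felurish has e, Vuzilu has i, Mobeli has e. Felurish preserves e here (none of its changes turn any other segment into e), so the proto-segment is *e.
This points to *wevagem. Verify forward in each daughter:
Felurish: *wevagem
  wevagem (rule 1 does not apply)
  wevagem → wevogem   [vowel merger]
  wevogem → wevokem   [unconditioned shift]
  wevokem (rule 4 does not apply)
  giving Felurish wevokem.
Vuzilu: *wevagem > wivagim > wivogim  (by vowel merger, vowel merger)
Mobeli: *wevagem > wevahem > wevahim  (by intervocalic lenition, pre-nasal raising)
No other proto-form is consistent with every reflex, so the reconstruction is *wevagem.

*wevagem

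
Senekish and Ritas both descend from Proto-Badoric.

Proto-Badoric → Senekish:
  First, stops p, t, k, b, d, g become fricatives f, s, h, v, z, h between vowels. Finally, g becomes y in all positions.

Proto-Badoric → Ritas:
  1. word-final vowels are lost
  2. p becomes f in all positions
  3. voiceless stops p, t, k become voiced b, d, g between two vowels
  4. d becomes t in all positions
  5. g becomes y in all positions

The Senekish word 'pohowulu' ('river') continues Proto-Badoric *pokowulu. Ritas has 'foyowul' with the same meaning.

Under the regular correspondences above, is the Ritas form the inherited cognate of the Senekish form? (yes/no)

Derive the expected Ritas reflex of *pokowulu:
Ritas: *pokowulu > pokowul > fokowul > fogowul > foyowul  (by apocope, unconditioned shift, intervocalic voicing, unconditioned shift)
Ritas 'foyowul' matches the regular reflex exactly, so the pair is cognate.

yes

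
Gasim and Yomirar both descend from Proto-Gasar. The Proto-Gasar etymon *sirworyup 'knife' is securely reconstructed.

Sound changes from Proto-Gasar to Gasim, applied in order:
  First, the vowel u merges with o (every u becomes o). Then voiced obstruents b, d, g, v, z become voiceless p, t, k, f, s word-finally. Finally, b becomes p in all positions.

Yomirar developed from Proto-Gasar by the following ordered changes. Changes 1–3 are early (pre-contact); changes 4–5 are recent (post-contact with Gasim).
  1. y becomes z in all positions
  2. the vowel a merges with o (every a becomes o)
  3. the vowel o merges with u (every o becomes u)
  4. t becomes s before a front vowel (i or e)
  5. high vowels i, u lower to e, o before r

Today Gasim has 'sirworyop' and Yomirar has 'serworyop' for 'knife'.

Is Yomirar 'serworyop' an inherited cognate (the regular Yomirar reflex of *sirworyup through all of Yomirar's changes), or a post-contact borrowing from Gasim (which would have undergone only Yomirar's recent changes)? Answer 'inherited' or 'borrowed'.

If inherited, *sirworyup would pass through all of Yomirar's changes:
Yomirar: *sirworyup
  sirworyup → sirworzup   [unconditioned shift]
  sirworzup (rule 2 does not apply)
  sirworzup → sirwurzup   [vowel merger]
  sirwurzup (rule 4 does not apply)
  sirwurzup → serworzup   [pre-rhotic lowering]
  giving Yomirar serworzup.
If borrowed from Gasim 'sirworyop' after the early changes, it would undergo only the recent ones:
  rule 4 (palatalisation): no change (sirworyop)
  rule 5 (pre-rhotic lowering): sirworyop → serworyop
  ⇒ as a loan: serworyop
Yomirar 'serworyop' matches the loan outcome 'serworyop', not the inherited 'serworzup' — it skipped the early Yomirar changes, so it was borrowed from Gasim.

borrowed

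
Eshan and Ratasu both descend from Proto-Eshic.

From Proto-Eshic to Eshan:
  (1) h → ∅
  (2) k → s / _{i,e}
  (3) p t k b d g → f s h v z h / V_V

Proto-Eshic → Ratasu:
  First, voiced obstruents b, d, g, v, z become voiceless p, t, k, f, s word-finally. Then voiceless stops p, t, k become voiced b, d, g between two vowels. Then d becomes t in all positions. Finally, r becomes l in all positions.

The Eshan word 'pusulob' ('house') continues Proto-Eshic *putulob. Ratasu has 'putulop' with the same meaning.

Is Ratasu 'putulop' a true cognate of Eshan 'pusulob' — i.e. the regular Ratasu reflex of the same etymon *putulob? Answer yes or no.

Derive the expected Ratasu reflex of *putulob:
Ratasu: *putulob
  putulob → putulop   [final devoicing]
  putulop → pudulop   [intervocalic voicing]
  pudulop → putulop   [unconditioned shift]
  putulop (rule 4 does not apply)
  giving Ratasu putulop.
Ratasu 'putulop' matches the regular reflex exactly, so the pair is cognate.

yes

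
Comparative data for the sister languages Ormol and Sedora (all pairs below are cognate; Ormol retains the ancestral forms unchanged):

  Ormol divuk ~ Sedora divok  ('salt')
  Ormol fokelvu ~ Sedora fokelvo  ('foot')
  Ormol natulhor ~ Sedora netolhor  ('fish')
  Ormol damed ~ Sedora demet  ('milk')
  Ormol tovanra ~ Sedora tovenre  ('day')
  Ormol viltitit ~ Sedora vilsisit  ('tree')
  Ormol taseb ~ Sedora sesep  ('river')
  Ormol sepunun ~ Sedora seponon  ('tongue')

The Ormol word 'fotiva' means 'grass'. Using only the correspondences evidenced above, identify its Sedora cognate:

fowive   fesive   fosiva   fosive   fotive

fosive

viltitit ~ vilsisit — Ormol t corresponds to Sedora s between vowels (before a front vowel).
tovanra ~ tovenre — Ormol a corresponds to Sedora e word-finally.
Applying these to Ormol 'fotiva':
  fotiva → fosiva   (t→s between vowels (before a front vowel))
  fosiva → fosive   (a→e word-finally)
So the Sedora cognate is 'fosive'.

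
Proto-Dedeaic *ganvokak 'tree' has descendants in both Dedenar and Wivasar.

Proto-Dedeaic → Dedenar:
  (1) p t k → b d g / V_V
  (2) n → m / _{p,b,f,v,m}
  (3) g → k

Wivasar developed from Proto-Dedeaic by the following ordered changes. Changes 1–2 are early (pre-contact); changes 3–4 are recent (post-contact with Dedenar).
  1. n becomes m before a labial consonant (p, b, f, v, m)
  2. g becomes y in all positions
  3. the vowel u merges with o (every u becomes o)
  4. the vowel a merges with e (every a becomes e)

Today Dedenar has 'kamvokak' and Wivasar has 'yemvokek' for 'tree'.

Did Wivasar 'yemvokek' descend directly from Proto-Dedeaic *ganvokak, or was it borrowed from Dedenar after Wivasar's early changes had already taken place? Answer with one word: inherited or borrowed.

If inherited, *ganvokak would pass through all of Wivasar's changes:
Wivasar: *ganvokak
  ganvokak → gamvokak   [nasal place assimilation]
  gamvokak → yamvokak   [unconditioned shift]
  yamvokak (rule 3 does not apply)
  yamvokak → yemvokek   [vowel merger]
  giving Wivasar yemvokek.
If borrowed from Dedenar 'kamvokak' after the early changes, it would undergo only the recent ones:
  rule 3 (vowel merger): no change (kamvokak)
  rule 4 (vowel merger): kamvokak → kemvokek
  ⇒ as a loan: kemvokek
Wivasar 'yemvokek' matches the inherited outcome exactly, so it is an inherited cognate, not a loan.

inherited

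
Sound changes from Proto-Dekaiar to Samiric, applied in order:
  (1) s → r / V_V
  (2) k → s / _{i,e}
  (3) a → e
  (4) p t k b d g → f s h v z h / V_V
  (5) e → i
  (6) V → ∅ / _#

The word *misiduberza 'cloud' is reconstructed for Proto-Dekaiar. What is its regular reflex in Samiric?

Samiric: *misiduberza
  misiduberza → miriduberza   [rhotacism]
  miriduberza (rule 2 does not apply)
  miriduberza → miriduberze   [vowel merger]
  miriduberze → mirizuverze   [intervocalic lenition]
  mirizuverze → mirizuvirzi   [vowel merger]
  mirizuvirzi → mirizuvirz   [apocope]
  giving Samiric mirizuvirz.

mirizuvirz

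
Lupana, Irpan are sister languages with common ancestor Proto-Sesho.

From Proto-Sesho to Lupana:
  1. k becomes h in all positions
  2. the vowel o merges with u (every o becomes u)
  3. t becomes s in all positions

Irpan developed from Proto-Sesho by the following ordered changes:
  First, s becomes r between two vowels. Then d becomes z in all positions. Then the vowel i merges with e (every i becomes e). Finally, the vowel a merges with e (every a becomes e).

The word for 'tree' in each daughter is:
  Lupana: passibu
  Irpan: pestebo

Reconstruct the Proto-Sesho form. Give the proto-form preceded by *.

*pastibo

Position 2: Lupana has a, Irpan has e. Lupana preserves a here (none of its changes turn any other segment into a), so the proto-segment is *a.
Position 4: Lupana has s, Irpan has t. Irpan preserves t here (none of its changes turn any other segment into t), so the proto-segment is *t.
Position 7: Lupana has u, Irpan has o. Irpan preserves o here (none of its changes turn any other segment into o), so the proto-segment is *o.
This points to *pastibo. Verify forward in each daughter:
Lupana: *pastibo
  pastibo (rule 1 does not apply)
  pastibo → pastibu   [vowel merger]
  pastibu → passibu   [unconditioned shift]
  giving Lupana passibu.
Irpan: *pastibo
  pastibo (rule 1 does not apply)
  pastibo (rule 2 does not apply)
  pastibo → pastebo   [vowel merger]
  pastebo → pestebo   [vowel merger]
  giving Irpan pestebo.
Only *pastibo yields all of Lupana passibu, Irpan pestebo.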